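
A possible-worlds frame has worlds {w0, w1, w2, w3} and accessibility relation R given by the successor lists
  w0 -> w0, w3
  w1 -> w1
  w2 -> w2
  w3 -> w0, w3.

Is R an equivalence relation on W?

Reflexive: yes — every world is R-related to itself.
Symmetric: yes — every pair in R has its reverse in R.
Transitive: yes — every two-step R-path is closed by a direct edge.
So R is an equivalence relation.

Yes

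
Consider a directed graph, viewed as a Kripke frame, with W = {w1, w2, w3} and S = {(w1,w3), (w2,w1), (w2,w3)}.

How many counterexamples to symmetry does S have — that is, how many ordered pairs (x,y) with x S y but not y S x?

Enumerating: (w1,w3), (w2,w1), (w2,w3).

3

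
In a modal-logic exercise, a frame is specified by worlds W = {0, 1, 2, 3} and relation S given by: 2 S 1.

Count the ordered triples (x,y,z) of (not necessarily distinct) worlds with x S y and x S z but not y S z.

Enumerating: (2,1,1).

1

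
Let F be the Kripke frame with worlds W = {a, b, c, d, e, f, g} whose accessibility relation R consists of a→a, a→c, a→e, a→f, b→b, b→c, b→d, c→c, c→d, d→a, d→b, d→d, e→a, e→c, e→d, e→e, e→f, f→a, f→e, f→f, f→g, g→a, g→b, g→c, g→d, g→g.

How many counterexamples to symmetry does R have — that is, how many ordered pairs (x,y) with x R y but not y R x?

11

Enumerating: (a,c), (b,c), (c,d), (d,a), (e,c), (e,d), (f,g), (g,a), (g,b), (g,c), (g,d).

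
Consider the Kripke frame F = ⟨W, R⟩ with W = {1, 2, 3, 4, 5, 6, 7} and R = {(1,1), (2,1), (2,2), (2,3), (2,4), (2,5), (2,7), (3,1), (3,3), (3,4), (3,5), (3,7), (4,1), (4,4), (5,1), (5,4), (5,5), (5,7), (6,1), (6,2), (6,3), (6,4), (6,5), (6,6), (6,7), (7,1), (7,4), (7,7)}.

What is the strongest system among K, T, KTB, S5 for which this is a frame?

Reflexive (axiom T): yes — every world is R-related to itself.
Symmetric (axiom B): no — 2 R 1 but not 1 R 2.
Euclidean (axiom 5): no — 2 R 1 and 2 R 3, but not 1 R 3.
So F validates K, T; KTB would additionally require R to be symmetric. The strongest is T.

T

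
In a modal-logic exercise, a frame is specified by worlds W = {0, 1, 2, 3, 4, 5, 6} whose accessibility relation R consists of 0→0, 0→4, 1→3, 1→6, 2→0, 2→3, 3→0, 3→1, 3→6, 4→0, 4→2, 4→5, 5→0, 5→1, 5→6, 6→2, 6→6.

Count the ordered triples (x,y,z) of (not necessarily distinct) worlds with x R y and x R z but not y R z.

25

Enumerating: (0,4,4), (1,3,3), (1,6,3), (2,0,3), (2,3,3), (3,0,1), (3,0,6), (3,1,0), (3,1,1), (3,6,0), (3,6,1), (4,0,2), … and 13 more.
Total: 25.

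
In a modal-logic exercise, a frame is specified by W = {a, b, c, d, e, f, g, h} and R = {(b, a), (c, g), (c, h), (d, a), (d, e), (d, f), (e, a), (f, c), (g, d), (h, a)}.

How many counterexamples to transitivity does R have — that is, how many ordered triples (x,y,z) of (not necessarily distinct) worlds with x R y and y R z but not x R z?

8

Enumerating: (c,g,d), (c,h,a), (d,f,c), (f,c,g), (f,c,h), (g,d,a), (g,d,e), (g,d,f).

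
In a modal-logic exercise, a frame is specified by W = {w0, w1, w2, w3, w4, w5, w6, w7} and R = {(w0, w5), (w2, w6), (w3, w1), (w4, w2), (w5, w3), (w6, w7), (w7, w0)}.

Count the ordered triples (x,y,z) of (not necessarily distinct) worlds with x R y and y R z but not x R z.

6

Enumerating: (w0,w5,w3), (w2,w6,w7), (w4,w2,w6), (w5,w3,w1), (w6,w7,w0), (w7,w0,w5).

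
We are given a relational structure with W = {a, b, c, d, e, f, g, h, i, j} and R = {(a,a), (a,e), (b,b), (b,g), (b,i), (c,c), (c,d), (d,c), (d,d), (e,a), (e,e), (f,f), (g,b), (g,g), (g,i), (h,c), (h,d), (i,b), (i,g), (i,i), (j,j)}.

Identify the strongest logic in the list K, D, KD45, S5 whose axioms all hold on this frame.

KD45

Serial (axiom D): yes — every world has a successor (e.g. a R a).
Euclidean (axiom 5): yes — any two successors of a common world are R-related.
Transitive (axiom 4): yes — every two-step R-path is closed by a direct edge.
Reflexive (axiom T): no — h is not related to itself.
So F validates K, D, KD45; S5 would additionally require R to be reflexive. The strongest is KD45.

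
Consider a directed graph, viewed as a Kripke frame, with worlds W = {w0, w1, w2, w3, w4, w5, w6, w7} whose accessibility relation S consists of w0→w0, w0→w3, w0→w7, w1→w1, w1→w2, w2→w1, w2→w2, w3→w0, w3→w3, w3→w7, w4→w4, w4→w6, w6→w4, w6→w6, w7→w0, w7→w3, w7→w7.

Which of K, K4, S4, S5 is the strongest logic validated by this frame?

K4

Transitive (axiom 4): yes — every two-step S-path is closed by a direct edge.
Reflexive (axiom T): no — w5 is not related to itself.
Euclidean (axiom 5): yes — any two successors of a common world are S-related.
So F validates K, K4; S4 would additionally require S to be reflexive. The strongest is K4.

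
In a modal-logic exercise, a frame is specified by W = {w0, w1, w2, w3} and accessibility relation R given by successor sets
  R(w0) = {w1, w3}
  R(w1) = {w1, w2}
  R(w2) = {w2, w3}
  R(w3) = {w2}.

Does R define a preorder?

No

Reflexive: no — w0 is not related to itself.
Transitive: no — w0 R w1 and w1 R w2, but not w0 R w2.
So R is not a preorder.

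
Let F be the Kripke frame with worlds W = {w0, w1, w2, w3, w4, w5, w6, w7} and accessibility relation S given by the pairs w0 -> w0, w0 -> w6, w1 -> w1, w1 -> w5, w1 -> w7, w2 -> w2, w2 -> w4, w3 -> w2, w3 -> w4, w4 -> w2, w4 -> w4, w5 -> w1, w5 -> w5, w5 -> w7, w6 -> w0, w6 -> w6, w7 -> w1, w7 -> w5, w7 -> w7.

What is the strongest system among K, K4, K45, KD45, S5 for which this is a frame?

Transitive (axiom 4): yes — every two-step S-path is closed by a direct edge.
Euclidean (axiom 5): yes — any two successors of a common world are S-related.
Serial (axiom D): yes — every world has a successor (e.g. w0 S w0).
Reflexive (axiom T): no — w3 is not related to itself.
So F validates K, K4, K45, KD45; S5 would additionally require S to be reflexive. The strongest is KD45.

KD45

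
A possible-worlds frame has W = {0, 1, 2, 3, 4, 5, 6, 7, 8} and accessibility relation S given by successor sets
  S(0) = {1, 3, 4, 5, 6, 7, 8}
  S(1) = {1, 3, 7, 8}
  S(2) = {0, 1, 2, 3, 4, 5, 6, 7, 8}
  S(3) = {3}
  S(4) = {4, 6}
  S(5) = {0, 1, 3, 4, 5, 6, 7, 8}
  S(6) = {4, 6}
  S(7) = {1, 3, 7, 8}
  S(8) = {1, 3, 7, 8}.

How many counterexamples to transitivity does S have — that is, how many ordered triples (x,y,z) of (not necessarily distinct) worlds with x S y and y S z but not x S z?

1

Enumerating: (0,5,0).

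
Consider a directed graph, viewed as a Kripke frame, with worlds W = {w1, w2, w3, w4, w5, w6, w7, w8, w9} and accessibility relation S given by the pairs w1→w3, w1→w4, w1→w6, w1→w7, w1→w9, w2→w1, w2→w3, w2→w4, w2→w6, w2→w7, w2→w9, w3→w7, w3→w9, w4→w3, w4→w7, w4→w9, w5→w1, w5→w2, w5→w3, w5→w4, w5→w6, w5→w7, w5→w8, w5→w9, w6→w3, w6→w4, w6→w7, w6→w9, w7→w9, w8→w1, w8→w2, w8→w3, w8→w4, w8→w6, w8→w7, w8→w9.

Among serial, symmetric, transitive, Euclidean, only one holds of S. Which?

transitive

Serial: no — w9 has no S-successor.
Symmetric: no — w1 S w3 but not w3 S w1.
Transitive: yes — every two-step S-path is closed by a direct edge.
Euclidean: no — w1 S w3 and w1 S w4, but not w3 S w4.
Only transitive holds.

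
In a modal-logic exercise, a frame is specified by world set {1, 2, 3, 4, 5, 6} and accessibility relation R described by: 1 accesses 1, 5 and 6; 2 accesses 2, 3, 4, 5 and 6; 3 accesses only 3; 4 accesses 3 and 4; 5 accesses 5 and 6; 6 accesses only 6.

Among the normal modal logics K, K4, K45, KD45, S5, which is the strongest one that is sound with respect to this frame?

Transitive (axiom 4): yes — every two-step R-path is closed by a direct edge.
Euclidean (axiom 5): no — 1 R 6 and 1 R 5, but not 6 R 5.
Serial (axiom D): yes — every world has a successor (e.g. 1 R 1).
Reflexive (axiom T): yes — every world is R-related to itself.
So F validates K, K4; K45 would additionally require R to be Euclidean. The strongest is K4.

K4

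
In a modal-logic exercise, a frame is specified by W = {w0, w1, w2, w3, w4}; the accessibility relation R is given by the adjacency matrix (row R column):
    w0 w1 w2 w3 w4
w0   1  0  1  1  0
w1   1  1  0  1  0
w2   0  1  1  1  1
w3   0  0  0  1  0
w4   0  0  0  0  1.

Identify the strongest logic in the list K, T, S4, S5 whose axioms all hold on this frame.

T

Reflexive (axiom T): yes — every world is R-related to itself.
Transitive (axiom 4): no — w0 R w2 and w2 R w1, but not w0 R w1.
Euclidean (axiom 5): no — w0 R w3 and w0 R w2, but not w3 R w2.
So F validates K, T; S4 would additionally require R to be transitive. The strongest is T.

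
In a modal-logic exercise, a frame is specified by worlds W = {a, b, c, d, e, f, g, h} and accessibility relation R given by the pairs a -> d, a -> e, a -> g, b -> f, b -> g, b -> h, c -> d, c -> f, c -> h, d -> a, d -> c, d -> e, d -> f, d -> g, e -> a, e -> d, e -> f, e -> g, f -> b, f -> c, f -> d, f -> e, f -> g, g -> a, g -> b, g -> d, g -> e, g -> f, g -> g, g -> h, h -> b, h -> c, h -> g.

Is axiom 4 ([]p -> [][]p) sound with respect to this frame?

No

The schema 4 characterises exactly the transitive frames.
Transitive: no — a R d and d R c, but not a R c.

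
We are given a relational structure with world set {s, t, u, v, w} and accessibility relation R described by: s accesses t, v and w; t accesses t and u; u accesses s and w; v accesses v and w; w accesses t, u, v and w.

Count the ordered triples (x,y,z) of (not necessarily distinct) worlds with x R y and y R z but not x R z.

12

Enumerating: (s,t,u), (s,w,u), (t,u,s), (t,u,w), (u,s,t), (u,s,v), (u,w,t), (u,w,u), (u,w,v), (v,w,t), (v,w,u), (w,u,s).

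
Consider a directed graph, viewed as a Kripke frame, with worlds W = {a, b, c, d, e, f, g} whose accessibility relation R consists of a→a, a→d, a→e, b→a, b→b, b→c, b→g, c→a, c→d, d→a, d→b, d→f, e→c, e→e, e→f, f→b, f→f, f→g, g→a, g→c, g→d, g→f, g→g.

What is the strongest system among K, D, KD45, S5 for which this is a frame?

Serial (axiom D): yes — every world has a successor (e.g. a R a).
Euclidean (axiom 5): no — a R d and a R e, but not d R e.
Transitive (axiom 4): no — a R d and d R b, but not a R b.
Reflexive (axiom T): no — c is not related to itself.
So F validates K, D; KD45 would additionally require R to be Euclidean and transitive. The strongest is D.

D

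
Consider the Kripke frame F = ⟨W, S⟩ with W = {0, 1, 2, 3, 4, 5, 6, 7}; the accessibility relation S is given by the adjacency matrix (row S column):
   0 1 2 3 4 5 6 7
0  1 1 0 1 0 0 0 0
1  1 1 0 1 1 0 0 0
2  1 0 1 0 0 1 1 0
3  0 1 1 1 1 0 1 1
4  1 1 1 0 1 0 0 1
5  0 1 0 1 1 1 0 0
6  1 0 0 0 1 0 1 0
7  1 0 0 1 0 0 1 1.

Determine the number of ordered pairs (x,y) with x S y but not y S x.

17

Enumerating: (0,3), (2,0), (2,5), (2,6), (3,2), (3,4), (3,6), (4,0), (4,2), (4,7), (5,1), (5,3), (5,4), (6,0), (6,4), (7,0), (7,6).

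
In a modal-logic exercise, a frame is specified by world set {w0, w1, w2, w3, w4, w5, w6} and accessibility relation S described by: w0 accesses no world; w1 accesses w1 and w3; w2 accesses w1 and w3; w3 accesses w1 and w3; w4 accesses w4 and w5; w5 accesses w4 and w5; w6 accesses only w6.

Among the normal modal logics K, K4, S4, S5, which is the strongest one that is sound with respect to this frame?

Transitive (axiom 4): yes — every two-step S-path is closed by a direct edge.
Reflexive (axiom T): no — w0 is not related to itself.
Euclidean (axiom 5): yes — any two successors of a common world are S-related.
So F validates K, K4; S4 would additionally require S to be reflexive. The strongest is K4.

K4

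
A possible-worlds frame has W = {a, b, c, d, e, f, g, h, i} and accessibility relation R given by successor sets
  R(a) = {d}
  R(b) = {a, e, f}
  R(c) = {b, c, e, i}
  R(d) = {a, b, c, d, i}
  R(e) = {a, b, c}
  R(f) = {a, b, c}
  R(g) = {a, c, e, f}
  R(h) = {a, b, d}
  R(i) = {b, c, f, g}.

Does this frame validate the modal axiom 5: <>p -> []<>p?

No

The schema 5 characterises exactly the Euclidean frames.
Euclidean: no — b R a and b R e, but not a R e.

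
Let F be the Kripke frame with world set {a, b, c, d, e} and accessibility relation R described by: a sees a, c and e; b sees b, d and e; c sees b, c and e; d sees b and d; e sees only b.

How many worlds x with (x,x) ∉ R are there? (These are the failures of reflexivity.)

1

Enumerating: e.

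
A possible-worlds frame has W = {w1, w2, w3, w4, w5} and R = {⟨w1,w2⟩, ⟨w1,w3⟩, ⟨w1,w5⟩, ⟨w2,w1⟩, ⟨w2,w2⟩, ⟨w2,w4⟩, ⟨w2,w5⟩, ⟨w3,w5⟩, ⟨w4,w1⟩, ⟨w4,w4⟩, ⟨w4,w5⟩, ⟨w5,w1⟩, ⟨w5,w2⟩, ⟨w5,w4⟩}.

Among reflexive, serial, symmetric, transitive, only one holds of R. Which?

Reflexive: no — w1 is not related to itself.
Serial: yes — every world has a successor (e.g. w1 R w2).
Symmetric: no — w1 R w3 but not w3 R w1.
Transitive: no — w1 R w2 and w2 R w4, but not w1 R w4.
Only serial holds.

serial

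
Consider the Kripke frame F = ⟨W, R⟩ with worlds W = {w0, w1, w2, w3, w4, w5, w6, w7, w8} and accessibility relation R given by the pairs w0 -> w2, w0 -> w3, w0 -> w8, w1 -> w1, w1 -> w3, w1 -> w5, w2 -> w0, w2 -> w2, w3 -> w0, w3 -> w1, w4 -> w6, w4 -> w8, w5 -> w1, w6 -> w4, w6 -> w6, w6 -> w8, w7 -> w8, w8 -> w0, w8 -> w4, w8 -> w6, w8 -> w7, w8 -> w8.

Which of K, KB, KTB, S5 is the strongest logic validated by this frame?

KB

Symmetric (axiom B): yes — every pair in R has its reverse in R.
Reflexive (axiom T): no — w0 is not related to itself.
Euclidean (axiom 5): no — w0 R w2 and w0 R w3, but not w2 R w3.
So F validates K, KB; KTB would additionally require R to be reflexive. The strongest is KB.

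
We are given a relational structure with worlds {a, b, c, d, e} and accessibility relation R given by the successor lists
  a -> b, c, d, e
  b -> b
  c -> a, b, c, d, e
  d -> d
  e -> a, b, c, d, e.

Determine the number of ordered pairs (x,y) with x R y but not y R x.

6

Enumerating: (a,b), (a,d), (c,b), (c,d), (e,b), (e,d).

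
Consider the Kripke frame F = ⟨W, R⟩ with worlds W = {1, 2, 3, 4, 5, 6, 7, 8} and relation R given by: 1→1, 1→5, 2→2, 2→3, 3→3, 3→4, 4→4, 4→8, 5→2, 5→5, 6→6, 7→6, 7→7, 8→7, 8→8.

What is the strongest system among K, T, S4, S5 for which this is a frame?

Reflexive (axiom T): yes — every world is R-related to itself.
Transitive (axiom 4): no — 1 R 5 and 5 R 2, but not 1 R 2.
Euclidean (axiom 5): no — 1 R 5 and 1 R 1, but not 5 R 1.
So F validates K, T; S4 would additionally require R to be transitive. The strongest is T.

T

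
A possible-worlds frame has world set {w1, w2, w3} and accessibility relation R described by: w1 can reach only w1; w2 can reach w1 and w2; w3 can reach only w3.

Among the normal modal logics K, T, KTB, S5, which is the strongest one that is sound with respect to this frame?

Reflexive (axiom T): yes — every world is R-related to itself.
Symmetric (axiom B): no — w2 R w1 but not w1 R w2.
Euclidean (axiom 5): no — w2 R w1 and w2 R w2, but not w1 R w2.
So F validates K, T; KTB would additionally require R to be symmetric. The strongest is T.

T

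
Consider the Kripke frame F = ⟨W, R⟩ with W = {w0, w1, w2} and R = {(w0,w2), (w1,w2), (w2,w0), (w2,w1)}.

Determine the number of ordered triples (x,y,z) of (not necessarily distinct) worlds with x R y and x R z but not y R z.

6

Enumerating: (w0,w2,w2), (w1,w2,w2), (w2,w0,w0), (w2,w0,w1), (w2,w1,w0), (w2,w1,w1).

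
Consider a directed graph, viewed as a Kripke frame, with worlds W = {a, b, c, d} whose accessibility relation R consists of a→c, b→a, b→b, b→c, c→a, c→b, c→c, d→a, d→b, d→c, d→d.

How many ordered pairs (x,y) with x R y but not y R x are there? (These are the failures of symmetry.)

4

Enumerating: (b,a), (d,a), (d,b), (d,c).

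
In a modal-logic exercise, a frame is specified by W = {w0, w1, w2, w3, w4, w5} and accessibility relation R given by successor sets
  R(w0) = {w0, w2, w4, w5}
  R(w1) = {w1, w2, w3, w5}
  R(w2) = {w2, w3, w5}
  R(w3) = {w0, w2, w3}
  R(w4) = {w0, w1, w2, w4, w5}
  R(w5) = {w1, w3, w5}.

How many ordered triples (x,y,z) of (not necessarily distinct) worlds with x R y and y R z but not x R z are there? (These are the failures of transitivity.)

Enumerating: (w0,w2,w3), (w0,w4,w1), (w0,w5,w1), (w0,w5,w3), (w1,w3,w0), (w2,w3,w0), (w2,w5,w1), (w3,w0,w4), (w3,w0,w5), (w3,w2,w5), (w4,w1,w3), (w4,w2,w3), (w4,w5,w3), (w5,w1,w2), (w5,w3,w0), (w5,w3,w2).

16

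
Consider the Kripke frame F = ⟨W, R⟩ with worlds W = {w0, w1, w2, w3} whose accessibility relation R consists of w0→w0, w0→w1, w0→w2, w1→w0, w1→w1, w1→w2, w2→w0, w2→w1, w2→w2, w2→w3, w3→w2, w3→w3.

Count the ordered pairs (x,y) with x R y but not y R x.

R is symmetric; there are no such tuples.

0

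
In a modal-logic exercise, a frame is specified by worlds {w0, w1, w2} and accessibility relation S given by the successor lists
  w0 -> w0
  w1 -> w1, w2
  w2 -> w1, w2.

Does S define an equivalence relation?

Yes

Reflexive: yes — every world is S-related to itself.
Symmetric: yes — every pair in S has its reverse in S.
Transitive: yes — every two-step S-path is closed by a direct edge.
So S is an equivalence relation.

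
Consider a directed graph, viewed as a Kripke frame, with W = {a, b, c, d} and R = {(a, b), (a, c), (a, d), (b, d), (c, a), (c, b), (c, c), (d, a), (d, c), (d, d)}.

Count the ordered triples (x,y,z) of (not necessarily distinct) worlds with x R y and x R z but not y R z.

10

Enumerating: (a,b,b), (a,b,c), (a,c,d), (a,d,b), (c,a,a), (c,b,a), (c,b,b), (c,b,c), (d,a,a), (d,c,d).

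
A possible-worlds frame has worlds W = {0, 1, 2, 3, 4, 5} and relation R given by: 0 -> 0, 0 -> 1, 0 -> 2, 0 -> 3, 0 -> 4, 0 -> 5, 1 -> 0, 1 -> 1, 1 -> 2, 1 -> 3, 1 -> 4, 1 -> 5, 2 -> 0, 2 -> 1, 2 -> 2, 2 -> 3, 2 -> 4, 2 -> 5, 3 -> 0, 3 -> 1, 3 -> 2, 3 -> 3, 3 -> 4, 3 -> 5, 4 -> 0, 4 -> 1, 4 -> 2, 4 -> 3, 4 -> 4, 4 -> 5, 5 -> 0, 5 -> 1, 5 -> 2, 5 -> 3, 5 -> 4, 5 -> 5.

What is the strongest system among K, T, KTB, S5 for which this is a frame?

S5

Reflexive (axiom T): yes — every world is R-related to itself.
Symmetric (axiom B): yes — every pair in R has its reverse in R.
Euclidean (axiom 5): yes — any two successors of a common world are R-related.
So F validates K, T, KTB, S5. The strongest is S5.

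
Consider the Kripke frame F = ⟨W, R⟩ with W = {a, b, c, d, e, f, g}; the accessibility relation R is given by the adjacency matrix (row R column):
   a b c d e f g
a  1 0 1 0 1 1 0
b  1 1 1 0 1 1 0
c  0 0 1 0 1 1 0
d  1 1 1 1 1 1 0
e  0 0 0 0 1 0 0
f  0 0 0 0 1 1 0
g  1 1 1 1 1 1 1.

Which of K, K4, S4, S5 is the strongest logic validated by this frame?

Transitive (axiom 4): yes — every two-step R-path is closed by a direct edge.
Reflexive (axiom T): yes — every world is R-related to itself.
Euclidean (axiom 5): no — a R e and a R c, but not e R c.
So F validates K, K4, S4; S5 would additionally require R to be Euclidean. The strongest is S4.

S4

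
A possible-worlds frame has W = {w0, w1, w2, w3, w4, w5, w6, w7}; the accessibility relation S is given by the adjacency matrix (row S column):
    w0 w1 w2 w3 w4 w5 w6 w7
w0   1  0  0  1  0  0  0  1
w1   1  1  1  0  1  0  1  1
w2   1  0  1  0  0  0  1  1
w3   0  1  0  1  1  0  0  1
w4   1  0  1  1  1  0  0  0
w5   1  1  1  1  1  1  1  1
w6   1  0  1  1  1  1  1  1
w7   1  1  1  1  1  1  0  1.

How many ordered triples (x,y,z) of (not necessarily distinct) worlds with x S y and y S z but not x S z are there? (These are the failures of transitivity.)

Enumerating: (w0,w3,w1), (w0,w3,w4), (w0,w7,w1), (w0,w7,w2), (w0,w7,w4), (w0,w7,w5), (w1,w0,w3), (w1,w4,w3), (w1,w6,w3), (w1,w6,w5), (w1,w7,w3), (w1,w7,w5), … and 27 more.
Total: 39.

39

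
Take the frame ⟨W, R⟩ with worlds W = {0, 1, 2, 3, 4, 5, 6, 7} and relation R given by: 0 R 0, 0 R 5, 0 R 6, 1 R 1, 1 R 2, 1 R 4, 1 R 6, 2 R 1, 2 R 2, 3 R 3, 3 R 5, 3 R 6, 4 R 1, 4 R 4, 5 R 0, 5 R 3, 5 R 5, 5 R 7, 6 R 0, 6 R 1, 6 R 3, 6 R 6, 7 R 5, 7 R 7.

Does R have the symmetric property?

Symmetric: yes — every pair in R has its reverse in R.

Yes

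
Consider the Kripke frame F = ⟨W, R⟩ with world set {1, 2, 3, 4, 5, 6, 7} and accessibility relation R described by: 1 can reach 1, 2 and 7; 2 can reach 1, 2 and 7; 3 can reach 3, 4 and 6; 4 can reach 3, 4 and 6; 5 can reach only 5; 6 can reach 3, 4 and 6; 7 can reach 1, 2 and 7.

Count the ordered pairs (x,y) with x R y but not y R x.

0

R is symmetric; there are no such tuples.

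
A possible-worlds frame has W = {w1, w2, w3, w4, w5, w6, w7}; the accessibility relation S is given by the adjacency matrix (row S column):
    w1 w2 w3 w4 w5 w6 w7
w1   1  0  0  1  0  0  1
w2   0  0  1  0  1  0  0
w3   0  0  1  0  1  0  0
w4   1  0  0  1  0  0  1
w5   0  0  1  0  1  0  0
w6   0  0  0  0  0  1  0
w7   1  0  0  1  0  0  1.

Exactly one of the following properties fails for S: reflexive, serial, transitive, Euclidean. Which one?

Reflexive: no — w2 is not related to itself.
Serial: yes — every world has a successor (e.g. w1 S w1).
Transitive: yes — every two-step S-path is closed by a direct edge.
Euclidean: yes — any two successors of a common world are S-related.
Only reflexive fails.

reflexive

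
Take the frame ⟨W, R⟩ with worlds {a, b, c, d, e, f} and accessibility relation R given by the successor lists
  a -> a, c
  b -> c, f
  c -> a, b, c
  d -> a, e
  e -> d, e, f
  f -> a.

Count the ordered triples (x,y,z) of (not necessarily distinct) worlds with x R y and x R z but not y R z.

Enumerating: (b,c,f), (b,f,c), (b,f,f), (c,a,b), (c,b,a), (c,b,b), (d,a,e), (d,e,a), (e,d,d), (e,d,f), (e,f,d), (e,f,e), (e,f,f).

13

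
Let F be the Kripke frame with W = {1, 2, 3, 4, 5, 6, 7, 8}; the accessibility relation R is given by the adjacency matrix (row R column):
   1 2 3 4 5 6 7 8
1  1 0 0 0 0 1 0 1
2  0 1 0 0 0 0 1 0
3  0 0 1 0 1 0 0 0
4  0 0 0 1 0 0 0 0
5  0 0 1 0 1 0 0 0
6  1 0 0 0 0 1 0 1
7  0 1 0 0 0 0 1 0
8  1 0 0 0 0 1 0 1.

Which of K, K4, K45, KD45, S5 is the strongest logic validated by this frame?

S5

Transitive (axiom 4): yes — every two-step R-path is closed by a direct edge.
Euclidean (axiom 5): yes — any two successors of a common world are R-related.
Serial (axiom D): yes — every world has a successor (e.g. 1 R 1).
Reflexive (axiom T): yes — every world is R-related to itself.
So F validates K, K4, K45, KD45, S5. The strongest is S5.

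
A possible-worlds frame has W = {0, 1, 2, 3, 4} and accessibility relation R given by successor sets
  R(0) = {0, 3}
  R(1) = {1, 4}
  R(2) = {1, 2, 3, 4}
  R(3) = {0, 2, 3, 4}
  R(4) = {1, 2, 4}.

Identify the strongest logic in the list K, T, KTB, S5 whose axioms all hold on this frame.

T

Reflexive (axiom T): yes — every world is R-related to itself.
Symmetric (axiom B): no — 2 R 1 but not 1 R 2.
Euclidean (axiom 5): no — 2 R 1 and 2 R 3, but not 1 R 3.
So F validates K, T; KTB would additionally require R to be symmetric. The strongest is T.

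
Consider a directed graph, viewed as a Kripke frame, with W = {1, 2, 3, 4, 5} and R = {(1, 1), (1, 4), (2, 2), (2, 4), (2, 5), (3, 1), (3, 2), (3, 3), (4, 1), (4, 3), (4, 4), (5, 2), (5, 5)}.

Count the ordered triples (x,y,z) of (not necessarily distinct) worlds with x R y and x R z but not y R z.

Enumerating: (2,4,2), (2,4,5), (2,5,4), (3,1,2), (3,1,3), (3,2,1), (3,2,3), (4,1,3), (4,3,4).

9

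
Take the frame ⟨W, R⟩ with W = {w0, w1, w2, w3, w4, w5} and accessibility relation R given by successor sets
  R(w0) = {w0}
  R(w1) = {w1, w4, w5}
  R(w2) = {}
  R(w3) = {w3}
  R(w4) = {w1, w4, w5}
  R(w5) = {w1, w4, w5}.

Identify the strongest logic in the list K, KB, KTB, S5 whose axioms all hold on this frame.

KB

Symmetric (axiom B): yes — every pair in R has its reverse in R.
Reflexive (axiom T): no — w2 is not related to itself.
Euclidean (axiom 5): yes — any two successors of a common world are R-related.
So F validates K, KB; KTB would additionally require R to be reflexive. The strongest is KB.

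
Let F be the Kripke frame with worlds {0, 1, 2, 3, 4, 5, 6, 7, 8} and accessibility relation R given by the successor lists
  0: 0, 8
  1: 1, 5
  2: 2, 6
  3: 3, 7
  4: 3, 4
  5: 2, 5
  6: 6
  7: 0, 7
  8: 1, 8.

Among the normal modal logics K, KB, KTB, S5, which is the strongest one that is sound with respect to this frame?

Symmetric (axiom B): no — 0 R 8 but not 8 R 0.
Reflexive (axiom T): yes — every world is R-related to itself.
Euclidean (axiom 5): no — 0 R 8 and 0 R 0, but not 8 R 0.
So F validates K; KB would additionally require R to be symmetric. The strongest is K.

K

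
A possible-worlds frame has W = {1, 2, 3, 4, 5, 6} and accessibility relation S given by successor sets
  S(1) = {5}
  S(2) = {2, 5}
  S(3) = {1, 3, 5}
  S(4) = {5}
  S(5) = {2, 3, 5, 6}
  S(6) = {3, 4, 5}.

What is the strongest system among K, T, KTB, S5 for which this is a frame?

Reflexive (axiom T): no — 1 is not related to itself.
Symmetric (axiom B): no — 1 S 5 but not 5 S 1.
Euclidean (axiom 5): no — 3 S 5 and 3 S 1, but not 5 S 1.
So F validates K; T would additionally require S to be reflexive. The strongest is K.

K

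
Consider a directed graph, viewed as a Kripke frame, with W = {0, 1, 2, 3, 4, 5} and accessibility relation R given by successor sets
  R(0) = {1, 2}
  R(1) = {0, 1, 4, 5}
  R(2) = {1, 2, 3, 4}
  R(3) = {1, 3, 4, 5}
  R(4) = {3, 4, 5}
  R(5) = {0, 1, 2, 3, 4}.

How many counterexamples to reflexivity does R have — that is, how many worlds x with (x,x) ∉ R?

Enumerating: 0, 5.

2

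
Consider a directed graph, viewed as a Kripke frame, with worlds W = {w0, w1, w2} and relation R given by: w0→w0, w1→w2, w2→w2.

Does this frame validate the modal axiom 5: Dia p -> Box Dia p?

Yes

By correspondence theory, 5 is valid on a frame iff R is Euclidean.
Euclidean: yes — any two successors of a common world are R-related.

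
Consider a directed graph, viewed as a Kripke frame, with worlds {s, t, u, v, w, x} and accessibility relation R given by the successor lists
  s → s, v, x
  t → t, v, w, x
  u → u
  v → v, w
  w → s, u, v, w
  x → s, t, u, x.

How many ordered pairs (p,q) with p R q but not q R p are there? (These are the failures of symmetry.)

Enumerating: (s,v), (t,v), (t,w), (w,s), (w,u), (x,u).

6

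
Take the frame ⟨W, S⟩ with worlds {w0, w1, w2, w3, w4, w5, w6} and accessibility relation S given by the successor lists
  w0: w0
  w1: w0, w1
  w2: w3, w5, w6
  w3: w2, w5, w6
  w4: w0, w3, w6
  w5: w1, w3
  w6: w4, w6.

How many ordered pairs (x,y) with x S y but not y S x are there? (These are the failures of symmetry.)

7

Enumerating: (w1,w0), (w2,w5), (w2,w6), (w3,w6), (w4,w0), (w4,w3), (w5,w1).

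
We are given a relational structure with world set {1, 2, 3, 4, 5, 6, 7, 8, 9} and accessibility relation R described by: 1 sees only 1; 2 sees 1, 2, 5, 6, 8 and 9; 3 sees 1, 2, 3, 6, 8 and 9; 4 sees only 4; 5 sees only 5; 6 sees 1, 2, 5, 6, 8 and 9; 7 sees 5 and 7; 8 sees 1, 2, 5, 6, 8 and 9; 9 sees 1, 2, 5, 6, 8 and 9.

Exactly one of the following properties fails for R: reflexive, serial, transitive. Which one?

transitive

Reflexive: yes — every world is R-related to itself.
Serial: yes — every world has a successor (e.g. 1 R 1).
Transitive: no — 3 R 2 and 2 R 5, but not 3 R 5.
Only transitive fails.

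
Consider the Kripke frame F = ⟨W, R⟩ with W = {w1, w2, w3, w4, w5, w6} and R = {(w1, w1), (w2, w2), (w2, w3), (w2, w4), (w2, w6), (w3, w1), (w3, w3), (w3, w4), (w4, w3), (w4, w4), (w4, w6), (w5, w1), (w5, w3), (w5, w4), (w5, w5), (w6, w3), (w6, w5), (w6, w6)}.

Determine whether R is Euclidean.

Euclidean: no — w2 R w3 and w2 R w6, but not w3 R w6.

No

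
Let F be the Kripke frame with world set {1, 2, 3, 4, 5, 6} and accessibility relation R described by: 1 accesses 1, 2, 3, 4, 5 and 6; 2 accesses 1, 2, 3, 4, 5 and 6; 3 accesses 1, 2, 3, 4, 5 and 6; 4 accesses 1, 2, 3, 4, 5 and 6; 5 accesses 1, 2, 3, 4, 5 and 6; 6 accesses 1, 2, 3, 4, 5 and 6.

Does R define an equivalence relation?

Yes

Reflexive: yes — every world is R-related to itself.
Symmetric: yes — every pair in R has its reverse in R.
Transitive: yes — every two-step R-path is closed by a direct edge.
So R is an equivalence relation.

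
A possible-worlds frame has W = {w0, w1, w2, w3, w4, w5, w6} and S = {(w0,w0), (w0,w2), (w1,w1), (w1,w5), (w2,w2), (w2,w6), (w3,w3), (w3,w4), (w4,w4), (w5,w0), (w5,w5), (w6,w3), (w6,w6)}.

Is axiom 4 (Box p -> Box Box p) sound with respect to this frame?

No

Axiom 4 corresponds to the accessibility relation being transitive.
Transitive: no — w0 S w2 and w2 S w6, but not w0 S w6.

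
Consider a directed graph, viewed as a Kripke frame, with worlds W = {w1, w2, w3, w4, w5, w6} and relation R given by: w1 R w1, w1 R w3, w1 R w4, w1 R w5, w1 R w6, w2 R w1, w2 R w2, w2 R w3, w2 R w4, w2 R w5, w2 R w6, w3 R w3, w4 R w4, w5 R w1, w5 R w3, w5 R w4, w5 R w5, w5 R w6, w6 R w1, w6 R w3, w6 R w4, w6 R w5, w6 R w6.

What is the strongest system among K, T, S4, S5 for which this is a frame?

S4

Reflexive (axiom T): yes — every world is R-related to itself.
Transitive (axiom 4): yes — every two-step R-path is closed by a direct edge.
Euclidean (axiom 5): no — w1 R w3 and w1 R w4, but not w3 R w4.
So F validates K, T, S4; S5 would additionally require R to be Euclidean. The strongest is S4.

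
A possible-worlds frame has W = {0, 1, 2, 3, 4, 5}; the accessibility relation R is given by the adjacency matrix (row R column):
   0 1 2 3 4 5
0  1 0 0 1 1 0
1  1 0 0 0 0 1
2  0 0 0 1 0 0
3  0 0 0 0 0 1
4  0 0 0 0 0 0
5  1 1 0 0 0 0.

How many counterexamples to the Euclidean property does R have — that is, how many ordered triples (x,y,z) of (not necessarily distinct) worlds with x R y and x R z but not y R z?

12

Enumerating: (0,3,0), (0,3,3), (0,3,4), (0,4,0), (0,4,3), (0,4,4), (1,0,5), (1,5,5), (2,3,3), (3,5,5), (5,0,1), (5,1,1).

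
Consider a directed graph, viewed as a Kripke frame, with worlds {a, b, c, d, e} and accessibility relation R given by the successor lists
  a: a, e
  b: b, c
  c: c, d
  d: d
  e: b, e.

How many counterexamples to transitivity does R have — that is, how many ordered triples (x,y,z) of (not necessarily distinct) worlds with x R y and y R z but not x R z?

3

Enumerating: (a,e,b), (b,c,d), (e,b,c).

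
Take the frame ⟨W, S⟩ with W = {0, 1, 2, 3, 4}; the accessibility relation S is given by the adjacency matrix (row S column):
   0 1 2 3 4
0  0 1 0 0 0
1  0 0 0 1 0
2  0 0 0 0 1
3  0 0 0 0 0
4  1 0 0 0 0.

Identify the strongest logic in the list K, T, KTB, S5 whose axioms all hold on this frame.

Reflexive (axiom T): no — 0 is not related to itself.
Symmetric (axiom B): no — 0 S 1 but not 1 S 0.
Euclidean (axiom 5): no — 0 S 1 and 0 S 1, but not 1 S 1.
So F validates K; T would additionally require S to be reflexive. The strongest is K.

K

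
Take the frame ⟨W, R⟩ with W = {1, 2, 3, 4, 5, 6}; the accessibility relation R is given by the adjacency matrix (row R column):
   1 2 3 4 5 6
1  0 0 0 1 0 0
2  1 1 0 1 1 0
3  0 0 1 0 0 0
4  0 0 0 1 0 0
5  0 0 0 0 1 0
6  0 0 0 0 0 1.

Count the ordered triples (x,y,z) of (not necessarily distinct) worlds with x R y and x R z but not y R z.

9

Enumerating: (2,1,1), (2,1,2), (2,1,5), (2,4,1), (2,4,2), (2,4,5), (2,5,1), (2,5,2), (2,5,4).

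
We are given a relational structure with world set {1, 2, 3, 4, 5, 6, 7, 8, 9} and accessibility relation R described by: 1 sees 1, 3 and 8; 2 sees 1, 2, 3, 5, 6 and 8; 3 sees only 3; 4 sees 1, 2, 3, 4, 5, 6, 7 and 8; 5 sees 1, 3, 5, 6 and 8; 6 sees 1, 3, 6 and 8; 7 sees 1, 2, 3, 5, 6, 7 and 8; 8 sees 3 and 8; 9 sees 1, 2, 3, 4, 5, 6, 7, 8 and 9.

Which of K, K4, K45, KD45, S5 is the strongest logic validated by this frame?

K4

Transitive (axiom 4): yes — every two-step R-path is closed by a direct edge.
Euclidean (axiom 5): no — 1 R 3 and 1 R 8, but not 3 R 8.
Serial (axiom D): yes — every world has a successor (e.g. 1 R 1).
Reflexive (axiom T): yes — every world is R-related to itself.
So F validates K, K4; K45 would additionally require R to be Euclidean. The strongest is K4.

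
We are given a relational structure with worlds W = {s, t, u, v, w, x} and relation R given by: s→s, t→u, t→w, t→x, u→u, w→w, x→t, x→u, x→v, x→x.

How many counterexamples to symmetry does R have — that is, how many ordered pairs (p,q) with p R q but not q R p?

Enumerating: (t,u), (t,w), (x,u), (x,v).

4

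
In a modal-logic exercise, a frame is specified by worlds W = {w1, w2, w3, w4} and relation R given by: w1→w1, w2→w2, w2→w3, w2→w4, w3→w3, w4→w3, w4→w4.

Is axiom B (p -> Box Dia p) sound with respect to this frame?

No

Axiom B corresponds to the accessibility relation being symmetric.
Symmetric: no — w2 R w3 but not w3 R w2.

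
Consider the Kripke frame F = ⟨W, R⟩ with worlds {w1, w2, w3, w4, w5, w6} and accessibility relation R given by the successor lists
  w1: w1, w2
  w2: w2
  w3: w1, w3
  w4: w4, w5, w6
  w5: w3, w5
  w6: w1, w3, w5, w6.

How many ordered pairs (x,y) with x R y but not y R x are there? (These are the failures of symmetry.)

Enumerating: (w1,w2), (w3,w1), (w4,w5), (w4,w6), (w5,w3), (w6,w1), (w6,w3), (w6,w5).

8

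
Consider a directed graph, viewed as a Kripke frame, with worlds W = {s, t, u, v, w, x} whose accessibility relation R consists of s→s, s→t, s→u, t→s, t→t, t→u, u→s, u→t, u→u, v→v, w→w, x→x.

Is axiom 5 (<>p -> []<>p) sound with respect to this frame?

Yes

The schema 5 characterises exactly the Euclidean frames.
Euclidean: yes — any two successors of a common world are R-related.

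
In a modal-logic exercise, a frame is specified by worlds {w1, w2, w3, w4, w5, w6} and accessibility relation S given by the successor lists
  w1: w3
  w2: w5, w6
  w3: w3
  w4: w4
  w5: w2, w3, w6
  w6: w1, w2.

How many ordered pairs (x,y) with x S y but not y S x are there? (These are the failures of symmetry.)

Enumerating: (w1,w3), (w5,w3), (w5,w6), (w6,w1).

4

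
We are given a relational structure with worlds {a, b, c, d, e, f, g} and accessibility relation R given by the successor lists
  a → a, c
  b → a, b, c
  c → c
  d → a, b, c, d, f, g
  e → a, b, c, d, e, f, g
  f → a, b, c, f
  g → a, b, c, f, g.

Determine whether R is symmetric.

Symmetric: no — a R c but not c R a.

No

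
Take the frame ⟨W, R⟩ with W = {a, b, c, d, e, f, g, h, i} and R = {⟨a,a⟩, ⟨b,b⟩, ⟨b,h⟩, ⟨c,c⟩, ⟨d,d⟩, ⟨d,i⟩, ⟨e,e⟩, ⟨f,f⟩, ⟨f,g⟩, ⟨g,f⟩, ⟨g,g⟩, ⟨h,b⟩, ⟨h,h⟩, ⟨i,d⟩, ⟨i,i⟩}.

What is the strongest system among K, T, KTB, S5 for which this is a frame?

S5

Reflexive (axiom T): yes — every world is R-related to itself.
Symmetric (axiom B): yes — every pair in R has its reverse in R.
Euclidean (axiom 5): yes — any two successors of a common world are R-related.
So F validates K, T, KTB, S5. The strongest is S5.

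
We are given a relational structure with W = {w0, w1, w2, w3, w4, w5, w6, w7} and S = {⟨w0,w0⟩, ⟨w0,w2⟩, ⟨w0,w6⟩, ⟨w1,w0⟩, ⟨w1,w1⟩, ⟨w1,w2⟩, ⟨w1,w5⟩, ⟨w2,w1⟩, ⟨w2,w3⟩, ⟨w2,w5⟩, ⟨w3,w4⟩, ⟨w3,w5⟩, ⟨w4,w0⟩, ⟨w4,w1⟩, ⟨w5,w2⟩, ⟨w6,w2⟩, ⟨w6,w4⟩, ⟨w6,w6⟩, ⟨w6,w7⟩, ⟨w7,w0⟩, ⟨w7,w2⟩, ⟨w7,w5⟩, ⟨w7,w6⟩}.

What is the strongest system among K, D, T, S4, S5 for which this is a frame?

Serial (axiom D): yes — every world has a successor (e.g. w0 S w0).
Reflexive (axiom T): no — w2 is not related to itself.
Transitive (axiom 4): no — w0 S w2 and w2 S w1, but not w0 S w1.
Euclidean (axiom 5): no — w0 S w2 and w0 S w6, but not w2 S w6.
So F validates K, D; T would additionally require S to be reflexive. The strongest is D.

D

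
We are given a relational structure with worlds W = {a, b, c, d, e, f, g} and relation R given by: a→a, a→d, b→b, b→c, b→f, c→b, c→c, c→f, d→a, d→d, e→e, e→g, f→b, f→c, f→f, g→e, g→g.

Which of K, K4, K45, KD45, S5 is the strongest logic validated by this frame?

Transitive (axiom 4): yes — every two-step R-path is closed by a direct edge.
Euclidean (axiom 5): yes — any two successors of a common world are R-related.
Serial (axiom D): yes — every world has a successor (e.g. a R a).
Reflexive (axiom T): yes — every world is R-related to itself.
So F validates K, K4, K45, KD45, S5. The strongest is S5.

S5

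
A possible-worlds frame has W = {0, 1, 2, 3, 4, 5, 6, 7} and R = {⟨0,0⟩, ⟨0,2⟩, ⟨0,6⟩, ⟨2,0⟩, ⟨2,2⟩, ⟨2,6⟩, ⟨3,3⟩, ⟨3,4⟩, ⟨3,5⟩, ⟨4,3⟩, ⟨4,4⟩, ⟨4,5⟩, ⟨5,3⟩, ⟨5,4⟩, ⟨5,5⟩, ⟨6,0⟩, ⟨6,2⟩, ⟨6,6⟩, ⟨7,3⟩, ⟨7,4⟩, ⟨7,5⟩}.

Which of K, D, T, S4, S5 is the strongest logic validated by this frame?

Serial (axiom D): no — 1 has no R-successor.
Reflexive (axiom T): no — 1 is not related to itself.
Transitive (axiom 4): yes — every two-step R-path is closed by a direct edge.
Euclidean (axiom 5): yes — any two successors of a common world are R-related.
So F validates K; D would additionally require R to be serial. The strongest is K.

K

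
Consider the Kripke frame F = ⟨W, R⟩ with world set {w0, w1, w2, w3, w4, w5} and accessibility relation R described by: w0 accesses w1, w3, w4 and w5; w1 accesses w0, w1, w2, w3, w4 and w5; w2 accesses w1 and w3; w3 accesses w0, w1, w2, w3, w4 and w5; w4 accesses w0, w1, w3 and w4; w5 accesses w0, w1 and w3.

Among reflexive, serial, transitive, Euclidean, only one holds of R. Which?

Reflexive: no — w0 is not related to itself.
Serial: yes — every world has a successor (e.g. w0 R w1).
Transitive: no — w0 R w1 and w1 R w2, but not w0 R w2.
Euclidean: no — w0 R w4 and w0 R w5, but not w4 R w5.
Only serial holds.

serial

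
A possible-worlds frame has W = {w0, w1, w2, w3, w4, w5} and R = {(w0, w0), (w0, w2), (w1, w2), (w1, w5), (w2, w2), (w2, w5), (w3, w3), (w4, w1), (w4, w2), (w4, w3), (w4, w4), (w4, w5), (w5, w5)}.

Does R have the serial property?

Serial: yes — every world has a successor (e.g. w0 R w0).

Yes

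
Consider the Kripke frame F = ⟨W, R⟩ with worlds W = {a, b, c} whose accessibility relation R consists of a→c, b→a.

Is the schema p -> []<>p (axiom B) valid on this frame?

No

By correspondence theory, B is valid on a frame iff R is symmetric.
Symmetric: no — a R c but not c R a.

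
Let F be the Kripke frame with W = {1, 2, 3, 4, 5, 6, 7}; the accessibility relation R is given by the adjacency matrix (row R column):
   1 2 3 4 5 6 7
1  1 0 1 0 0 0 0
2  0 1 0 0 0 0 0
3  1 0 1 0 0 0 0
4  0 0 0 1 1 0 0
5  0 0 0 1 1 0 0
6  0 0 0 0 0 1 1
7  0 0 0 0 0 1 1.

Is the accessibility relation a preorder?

Yes

Reflexive: yes — every world is R-related to itself.
Transitive: yes — every two-step R-path is closed by a direct edge.
So R is a preorder.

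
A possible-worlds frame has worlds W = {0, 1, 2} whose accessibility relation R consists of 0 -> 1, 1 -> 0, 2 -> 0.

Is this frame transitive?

Transitive: no — 2 R 0 and 0 R 1, but not 2 R 1.

No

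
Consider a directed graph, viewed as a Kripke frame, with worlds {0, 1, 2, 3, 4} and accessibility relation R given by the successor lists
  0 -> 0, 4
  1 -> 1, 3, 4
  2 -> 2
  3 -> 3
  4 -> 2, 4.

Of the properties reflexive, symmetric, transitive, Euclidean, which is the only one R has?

reflexive

Reflexive: yes — every world is R-related to itself.
Symmetric: no — 0 R 4 but not 4 R 0.
Transitive: no — 0 R 4 and 4 R 2, but not 0 R 2.
Euclidean: no — 1 R 3 and 1 R 4, but not 3 R 4.
Only reflexive holds.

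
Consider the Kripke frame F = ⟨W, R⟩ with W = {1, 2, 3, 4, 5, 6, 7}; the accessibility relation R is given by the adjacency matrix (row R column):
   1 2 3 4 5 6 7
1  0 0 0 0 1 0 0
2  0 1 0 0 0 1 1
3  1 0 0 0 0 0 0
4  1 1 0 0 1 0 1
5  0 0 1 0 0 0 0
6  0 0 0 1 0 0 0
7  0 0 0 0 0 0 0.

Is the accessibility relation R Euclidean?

Euclidean: no — 2 R 6 and 2 R 7, but not 6 R 7.

No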